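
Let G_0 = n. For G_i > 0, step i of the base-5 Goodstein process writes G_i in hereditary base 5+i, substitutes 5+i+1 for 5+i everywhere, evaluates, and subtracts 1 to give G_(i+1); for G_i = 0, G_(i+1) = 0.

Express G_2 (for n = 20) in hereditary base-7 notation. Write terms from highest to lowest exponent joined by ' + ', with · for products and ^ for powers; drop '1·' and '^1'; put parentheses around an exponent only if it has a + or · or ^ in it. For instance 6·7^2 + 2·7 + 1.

step 0: 20 = 4·5; sub 6 for 5: 4·6; = 24; G_1 = 24−1 = 23
step 1: 23 = 3·6 + 5; sub 7 for 6: 3·7 + 5; = 26; G_2 = 26−1 = 25
step 2: 25 = 3·7 + 4; sub 8 for 7: 3·8 + 4; = 28; G_3 = 28−1 = 27

3·7 + 4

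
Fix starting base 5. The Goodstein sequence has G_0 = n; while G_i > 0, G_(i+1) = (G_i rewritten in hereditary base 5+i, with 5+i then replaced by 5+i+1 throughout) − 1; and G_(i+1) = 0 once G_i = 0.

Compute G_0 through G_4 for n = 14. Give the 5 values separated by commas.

G_0 = 14. HB_5(14) = 2·5 + 4. Bump = 16. G_1 = 15.
G_1 = 15. HB_6(15) = 2·6 + 3. Bump = 17. G_2 = 16.
G_2 = 16. HB_7(16) = 2·7 + 2. Bump = 18. G_3 = 17.
G_3 = 17. HB_8(17) = 2·8 + 1. Bump = 19. G_4 = 18.

14, 15, 16, 17, 18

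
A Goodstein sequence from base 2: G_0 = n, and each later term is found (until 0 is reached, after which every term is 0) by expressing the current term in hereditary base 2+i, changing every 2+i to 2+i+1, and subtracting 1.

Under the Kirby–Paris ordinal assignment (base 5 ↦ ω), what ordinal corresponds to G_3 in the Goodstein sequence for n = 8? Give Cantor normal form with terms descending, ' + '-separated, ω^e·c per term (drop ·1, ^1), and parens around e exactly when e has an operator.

[0] 8 ≡ 2^(2 + 1) (base 2). Lift 3: 81. −1: 80.
[1] 80 ≡ 2·3^3 + 2·3^2 + 2·3 + 2 (base 3). Lift 4: 554. −1: 553.
[2] 553 ≡ 2·4^4 + 2·4^2 + 2·4 + 1 (base 4). Lift 5: 6311. −1: 6310.

ω^ω·2 + ω^2·2 + ω·2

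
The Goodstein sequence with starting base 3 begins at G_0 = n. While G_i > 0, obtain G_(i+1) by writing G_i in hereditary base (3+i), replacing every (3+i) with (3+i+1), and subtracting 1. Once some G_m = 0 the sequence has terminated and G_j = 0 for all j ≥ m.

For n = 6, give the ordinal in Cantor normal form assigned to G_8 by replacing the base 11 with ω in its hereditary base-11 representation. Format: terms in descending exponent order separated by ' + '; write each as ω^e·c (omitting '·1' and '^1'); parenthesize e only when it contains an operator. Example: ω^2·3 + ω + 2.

G_0 = 6. HB_3(6) = 2·3. Bump = 8. G_1 = 7.
G_1 = 7. HB_4(7) = 4 + 3. Bump = 8. G_2 = 7.
G_2 = 7. HB_5(7) = 5 + 2. Bump = 8. G_3 = 7.
G_3 = 7. HB_6(7) = 6 + 1. Bump = 8. G_4 = 7.
G_4 = 7. HB_7(7) = 7. Bump = 8. G_5 = 7.
G_5 = 7. HB_8(7) = 7. Bump = 7. G_6 = 6.
G_6 = 6. HB_9(6) = 6. Bump = 6. G_7 = 5.
G_7 = 5. HB_10(5) = 5. Bump = 5. G_8 = 4.
G_8 = 4. HB_11(4) = 4. Bump = 4. G_9 = 3.

4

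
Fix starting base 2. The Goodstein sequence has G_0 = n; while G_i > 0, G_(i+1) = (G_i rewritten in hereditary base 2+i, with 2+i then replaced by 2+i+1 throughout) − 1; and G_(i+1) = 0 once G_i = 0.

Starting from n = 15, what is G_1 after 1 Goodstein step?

G_0=15  [base 2] 2^(2 + 1) + 2^2 + 2 + 1  →[2↦3]→  3^(3 + 1) + 3^3 + 3 + 1 = 112  −1 ⇒ G_1=111
G_1=111  [base 3] 3^(3 + 1) + 3^3 + 3  →[3↦4]→  4^(4 + 1) + 4^4 + 4 = 1284  −1 ⇒ G_2=1283

111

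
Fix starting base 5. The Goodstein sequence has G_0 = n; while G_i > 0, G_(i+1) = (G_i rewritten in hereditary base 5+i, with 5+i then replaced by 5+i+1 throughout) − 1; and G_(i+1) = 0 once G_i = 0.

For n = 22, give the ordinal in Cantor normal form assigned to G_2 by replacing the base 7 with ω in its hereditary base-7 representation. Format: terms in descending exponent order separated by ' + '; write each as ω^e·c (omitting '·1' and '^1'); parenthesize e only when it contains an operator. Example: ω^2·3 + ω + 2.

step 0: 22 = 4·5 + 2; sub 6 for 5: 4·6 + 2; = 26; G_1 = 26−1 = 25
step 1: 25 = 4·6 + 1; sub 7 for 6: 4·7 + 1; = 29; G_2 = 29−1 = 28
step 2: 28 = 4·7; sub 8 for 7: 4·8; = 32; G_3 = 32−1 = 31

ω·4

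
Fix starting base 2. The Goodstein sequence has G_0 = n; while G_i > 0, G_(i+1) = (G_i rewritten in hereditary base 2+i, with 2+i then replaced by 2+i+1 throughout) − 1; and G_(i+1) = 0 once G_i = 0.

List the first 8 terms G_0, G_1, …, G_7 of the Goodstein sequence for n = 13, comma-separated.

13, 108, 1279, 16092, 280711, 5765998, 134219479, 3486786855

[0] 13 ≡ 2^(2 + 1) + 2^2 + 1 (base 2). Lift 3: 109. −1: 108.
[1] 108 ≡ 3^(3 + 1) + 3^3 (base 3). Lift 4: 1280. −1: 1279.
[2] 1279 ≡ 4^(4 + 1) + 3·4^3 + 3·4^2 + 3·4 + 3 (base 4). Lift 5: 16093. −1: 16092.
[3] 16092 ≡ 5^(5 + 1) + 3·5^3 + 3·5^2 + 3·5 + 2 (base 5). Lift 6: 280712. −1: 280711.
[4] 280711 ≡ 6^(6 + 1) + 3·6^3 + 3·6^2 + 3·6 + 1 (base 6). Lift 7: 5765999. −1: 5765998.
[5] 5765998 ≡ 7^(7 + 1) + 3·7^3 + 3·7^2 + 3·7 (base 7). Lift 8: 134219480. −1: 134219479.
[6] 134219479 ≡ 8^(8 + 1) + 3·8^3 + 3·8^2 + 2·8 + 7 (base 8). Lift 9: 3486786856. −1: 3486786855.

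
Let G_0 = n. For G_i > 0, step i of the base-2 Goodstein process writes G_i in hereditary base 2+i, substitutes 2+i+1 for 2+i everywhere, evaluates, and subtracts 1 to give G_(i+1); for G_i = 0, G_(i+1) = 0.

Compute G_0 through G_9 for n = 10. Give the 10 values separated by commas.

step 0: 10 = 2^(2 + 1) + 2; sub 3 for 2: 3^(3 + 1) + 3; = 84; G_1 = 84−1 = 83
step 1: 83 = 3^(3 + 1) + 2; sub 4 for 3: 4^(4 + 1) + 2; = 1026; G_2 = 1026−1 = 1025
step 2: 1025 = 4^(4 + 1) + 1; sub 5 for 4: 5^(5 + 1) + 1; = 15626; G_3 = 15626−1 = 15625
step 3: 15625 = 5^(5 + 1); sub 6 for 5: 6^(6 + 1); = 279936; G_4 = 279936−1 = 279935
step 4: 279935 = 5·6^6 + 5·6^5 + 5·6^4 + 5·6^3 + 5·6^2 + 5·6 + 5; sub 7 for 6: 5·7^7 + 5·7^5 + 5·7^4 + 5·7^3 + 5·7^2 + 5·7 + 5; = 4215755; G_5 = 4215755−1 = 4215754
step 5: 4215754 = 5·7^7 + 5·7^5 + 5·7^4 + 5·7^3 + 5·7^2 + 5·7 + 4; sub 8 for 7: 5·8^8 + 5·8^5 + 5·8^4 + 5·8^3 + 5·8^2 + 5·8 + 4; = 84073324; G_6 = 84073324−1 = 84073323
step 6: 84073323 = 5·8^8 + 5·8^5 + 5·8^4 + 5·8^3 + 5·8^2 + 5·8 + 3; sub 9 for 8: 5·9^9 + 5·9^5 + 5·9^4 + 5·9^3 + 5·9^2 + 5·9 + 3; = 1937434593; G_7 = 1937434593−1 = 1937434592
step 7: 1937434592 = 5·9^9 + 5·9^5 + 5·9^4 + 5·9^3 + 5·9^2 + 5·9 + 2; sub 10 for 9: 5·10^10 + 5·10^5 + 5·10^4 + 5·10^3 + 5·10^2 + 5·10 + 2; = 50000555552; G_8 = 50000555552−1 = 50000555551
step 8: 50000555551 = 5·10^10 + 5·10^5 + 5·10^4 + 5·10^3 + 5·10^2 + 5·10 + 1; sub 11 for 10: 5·11^11 + 5·11^5 + 5·11^4 + 5·11^3 + 5·11^2 + 5·11 + 1; = 1426559238831; G_9 = 1426559238831−1 = 1426559238830

10, 83, 1025, 15625, 279935, 4215754, 84073323, 1937434592, 50000555551, 1426559238830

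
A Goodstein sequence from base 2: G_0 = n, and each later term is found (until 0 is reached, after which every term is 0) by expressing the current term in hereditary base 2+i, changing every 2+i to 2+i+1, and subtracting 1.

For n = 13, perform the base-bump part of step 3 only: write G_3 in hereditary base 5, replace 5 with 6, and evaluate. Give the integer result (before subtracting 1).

280712

G_0=13  [base 2] 2^(2 + 1) + 2^2 + 1  →[2↦3]→  3^(3 + 1) + 3^3 + 1 = 109  −1 ⇒ G_1=108
G_1=108  [base 3] 3^(3 + 1) + 3^3  →[3↦4]→  4^(4 + 1) + 4^4 = 1280  −1 ⇒ G_2=1279
G_2=1279  [base 4] 4^(4 + 1) + 3·4^3 + 3·4^2 + 3·4 + 3  →[4↦5]→  5^(5 + 1) + 3·5^3 + 3·5^2 + 3·5 + 3 = 16093  −1 ⇒ G_3=16092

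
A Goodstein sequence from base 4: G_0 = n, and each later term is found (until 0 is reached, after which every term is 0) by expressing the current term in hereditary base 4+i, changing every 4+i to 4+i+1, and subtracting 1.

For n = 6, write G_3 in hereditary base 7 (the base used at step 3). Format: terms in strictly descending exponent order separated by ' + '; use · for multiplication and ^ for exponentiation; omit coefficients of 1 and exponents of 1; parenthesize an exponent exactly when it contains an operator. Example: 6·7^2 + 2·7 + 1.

6

(0) 6|_4 = 4 + 2 ↦ 5 + 2|_5 = 7 ⇒ 6
(1) 6|_5 = 5 + 1 ↦ 6 + 1|_6 = 7 ⇒ 6
(2) 6|_6 = 6 ↦ 7|_7 = 7 ⇒ 6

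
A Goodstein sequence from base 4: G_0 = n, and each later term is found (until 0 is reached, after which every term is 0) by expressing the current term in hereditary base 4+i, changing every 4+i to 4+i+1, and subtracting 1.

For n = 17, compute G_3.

39

[0] 17 ≡ 4^2 + 1 (base 4). Lift 5: 26. −1: 25.
[1] 25 ≡ 5^2 (base 5). Lift 6: 36. −1: 35.
[2] 35 ≡ 5·6 + 5 (base 6). Lift 7: 40. −1: 39.
[3] 39 ≡ 5·7 + 4 (base 7). Lift 8: 44. −1: 43.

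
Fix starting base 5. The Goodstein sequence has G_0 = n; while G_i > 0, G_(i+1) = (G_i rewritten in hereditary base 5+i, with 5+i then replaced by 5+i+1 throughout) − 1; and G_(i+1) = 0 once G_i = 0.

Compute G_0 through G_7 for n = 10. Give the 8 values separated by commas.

10, 11, 11, 11, 11, 11, 11, 11

G_0=10  [base 5] 2·5  →[5↦6]→  2·6 = 12  −1 ⇒ G_1=11
G_1=11  [base 6] 6 + 5  →[6↦7]→  7 + 5 = 12  −1 ⇒ G_2=11
G_2=11  [base 7] 7 + 4  →[7↦8]→  8 + 4 = 12  −1 ⇒ G_3=11
G_3=11  [base 8] 8 + 3  →[8↦9]→  9 + 3 = 12  −1 ⇒ G_4=11
G_4=11  [base 9] 9 + 2  →[9↦10]→  10 + 2 = 12  −1 ⇒ G_5=11
G_5=11  [base 10] 10 + 1  →[10↦11]→  11 + 1 = 12  −1 ⇒ G_6=11
G_6=11  [base 11] 11  →[11↦12]→  12 = 12  −1 ⇒ G_7=11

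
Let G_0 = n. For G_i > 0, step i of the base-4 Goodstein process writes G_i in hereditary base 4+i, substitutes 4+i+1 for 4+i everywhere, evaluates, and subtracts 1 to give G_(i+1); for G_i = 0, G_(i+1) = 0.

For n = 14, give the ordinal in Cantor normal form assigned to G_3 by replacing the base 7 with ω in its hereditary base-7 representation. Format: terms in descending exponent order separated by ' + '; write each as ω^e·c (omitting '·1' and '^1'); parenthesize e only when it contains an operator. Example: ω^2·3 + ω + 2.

ω·2 + 6

step 0: 14 = 3·4 + 2; sub 5 for 4: 3·5 + 2; = 17; G_1 = 17−1 = 16
step 1: 16 = 3·5 + 1; sub 6 for 5: 3·6 + 1; = 19; G_2 = 19−1 = 18
step 2: 18 = 3·6; sub 7 for 6: 3·7; = 21; G_3 = 21−1 = 20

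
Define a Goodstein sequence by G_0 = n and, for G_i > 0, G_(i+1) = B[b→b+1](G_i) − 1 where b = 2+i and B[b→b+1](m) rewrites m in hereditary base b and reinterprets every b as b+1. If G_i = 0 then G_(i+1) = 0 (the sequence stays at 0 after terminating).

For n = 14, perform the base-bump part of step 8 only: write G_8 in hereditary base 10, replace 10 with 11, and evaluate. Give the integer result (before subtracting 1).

3138429262497

(0) 14|_2 = 2^(2 + 1) + 2^2 + 2 ↦ 3^(3 + 1) + 3^3 + 3|_3 = 111 ⇒ 110
(1) 110|_3 = 3^(3 + 1) + 3^3 + 2 ↦ 4^(4 + 1) + 4^4 + 2|_4 = 1282 ⇒ 1281
(2) 1281|_4 = 4^(4 + 1) + 4^4 + 1 ↦ 5^(5 + 1) + 5^5 + 1|_5 = 18751 ⇒ 18750
(3) 18750|_5 = 5^(5 + 1) + 5^5 ↦ 6^(6 + 1) + 6^6|_6 = 326592 ⇒ 326591
(4) 326591|_6 = 6^(6 + 1) + 5·6^5 + 5·6^4 + 5·6^3 + 5·6^2 + 5·6 + 5 ↦ 7^(7 + 1) + 5·7^5 + 5·7^4 + 5·7^3 + 5·7^2 + 5·7 + 5|_7 = 5862841 ⇒ 5862840
(5) 5862840|_7 = 7^(7 + 1) + 5·7^5 + 5·7^4 + 5·7^3 + 5·7^2 + 5·7 + 4 ↦ 8^(8 + 1) + 5·8^5 + 5·8^4 + 5·8^3 + 5·8^2 + 5·8 + 4|_8 = 134404972 ⇒ 134404971
(6) 134404971|_8 = 8^(8 + 1) + 5·8^5 + 5·8^4 + 5·8^3 + 5·8^2 + 5·8 + 3 ↦ 9^(9 + 1) + 5·9^5 + 5·9^4 + 5·9^3 + 5·9^2 + 5·9 + 3|_9 = 3487116549 ⇒ 3487116548
(7) 3487116548|_9 = 9^(9 + 1) + 5·9^5 + 5·9^4 + 5·9^3 + 5·9^2 + 5·9 + 2 ↦ 10^(10 + 1) + 5·10^5 + 5·10^4 + 5·10^3 + 5·10^2 + 5·10 + 2|_10 = 100000555552 ⇒ 100000555551
(8) 100000555551|_10 = 10^(10 + 1) + 5·10^5 + 5·10^4 + 5·10^3 + 5·10^2 + 5·10 + 1 ↦ 11^(11 + 1) + 5·11^5 + 5·11^4 + 5·11^3 + 5·11^2 + 5·11 + 1|_11 = 3138429262497 ⇒ 3138429262496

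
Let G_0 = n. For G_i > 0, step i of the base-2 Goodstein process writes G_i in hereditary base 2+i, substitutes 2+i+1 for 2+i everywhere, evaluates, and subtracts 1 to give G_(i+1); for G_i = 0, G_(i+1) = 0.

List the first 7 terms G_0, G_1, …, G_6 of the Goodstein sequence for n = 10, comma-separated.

G_0=10  [base 2] 2^(2 + 1) + 2  →[2↦3]→  3^(3 + 1) + 3 = 84  −1 ⇒ G_1=83
G_1=83  [base 3] 3^(3 + 1) + 2  →[3↦4]→  4^(4 + 1) + 2 = 1026  −1 ⇒ G_2=1025
G_2=1025  [base 4] 4^(4 + 1) + 1  →[4↦5]→  5^(5 + 1) + 1 = 15626  −1 ⇒ G_3=15625
G_3=15625  [base 5] 5^(5 + 1)  →[5↦6]→  6^(6 + 1) = 279936  −1 ⇒ G_4=279935
G_4=279935  [base 6] 5·6^6 + 5·6^5 + 5·6^4 + 5·6^3 + 5·6^2 + 5·6 + 5  →[6↦7]→  5·7^7 + 5·7^5 + 5·7^4 + 5·7^3 + 5·7^2 + 5·7 + 5 = 4215755  −1 ⇒ G_5=4215754
G_5=4215754  [base 7] 5·7^7 + 5·7^5 + 5·7^4 + 5·7^3 + 5·7^2 + 5·7 + 4  →[7↦8]→  5·8^8 + 5·8^5 + 5·8^4 + 5·8^3 + 5·8^2 + 5·8 + 4 = 84073324  −1 ⇒ G_6=84073323

10, 83, 1025, 15625, 279935, 4215754, 84073323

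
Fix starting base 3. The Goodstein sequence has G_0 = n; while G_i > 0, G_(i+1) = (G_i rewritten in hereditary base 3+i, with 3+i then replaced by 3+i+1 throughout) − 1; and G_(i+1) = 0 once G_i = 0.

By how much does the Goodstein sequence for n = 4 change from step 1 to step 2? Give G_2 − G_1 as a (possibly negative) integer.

0

4 —HB3→ 3 + 1 —bump→ 4 + 1 = 5 —(−1)→ 4
4 —HB4→ 4 —bump→ 5 = 5 —(−1)→ 4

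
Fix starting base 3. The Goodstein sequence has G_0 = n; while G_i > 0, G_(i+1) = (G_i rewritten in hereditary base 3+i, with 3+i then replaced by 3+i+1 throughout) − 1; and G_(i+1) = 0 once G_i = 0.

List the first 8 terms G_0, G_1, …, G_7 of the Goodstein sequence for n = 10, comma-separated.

10, 16, 24, 27, 30, 33, 36, 39

G_0 = 10. HB_3(10) = 3^2 + 1. Bump = 17. G_1 = 16.
G_1 = 16. HB_4(16) = 4^2. Bump = 25. G_2 = 24.
G_2 = 24. HB_5(24) = 4·5 + 4. Bump = 28. G_3 = 27.
G_3 = 27. HB_6(27) = 4·6 + 3. Bump = 31. G_4 = 30.
G_4 = 30. HB_7(30) = 4·7 + 2. Bump = 34. G_5 = 33.
G_5 = 33. HB_8(33) = 4·8 + 1. Bump = 37. G_6 = 36.
G_6 = 36. HB_9(36) = 4·9. Bump = 40. G_7 = 39.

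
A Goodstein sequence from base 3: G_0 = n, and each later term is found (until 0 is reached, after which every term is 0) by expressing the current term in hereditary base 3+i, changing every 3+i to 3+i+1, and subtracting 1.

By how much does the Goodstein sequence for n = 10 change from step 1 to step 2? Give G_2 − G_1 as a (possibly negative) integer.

G_0=10  [base 3] 3^2 + 1  →[3↦4]→  4^2 + 1 = 17  −1 ⇒ G_1=16
G_1=16  [base 4] 4^2  →[4↦5]→  5^2 = 25  −1 ⇒ G_2=24

8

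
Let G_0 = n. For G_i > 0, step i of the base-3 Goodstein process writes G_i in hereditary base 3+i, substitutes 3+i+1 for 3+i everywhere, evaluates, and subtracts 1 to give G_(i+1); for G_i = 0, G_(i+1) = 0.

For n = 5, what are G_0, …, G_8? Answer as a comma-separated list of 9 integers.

(0) 5|_3 = 3 + 2 ↦ 4 + 2|_4 = 6 ⇒ 5
(1) 5|_4 = 4 + 1 ↦ 5 + 1|_5 = 6 ⇒ 5
(2) 5|_5 = 5 ↦ 6|_6 = 6 ⇒ 5
(3) 5|_6 = 5 ↦ 5|_7 = 5 ⇒ 4
(4) 4|_7 = 4 ↦ 4|_8 = 4 ⇒ 3
(5) 3|_8 = 3 ↦ 3|_9 = 3 ⇒ 2
(6) 2|_9 = 2 ↦ 2|_10 = 2 ⇒ 1
(7) 1|_10 = 1 ↦ 1|_11 = 1 ⇒ 0

5, 5, 5, 5, 4, 3, 2, 1, 0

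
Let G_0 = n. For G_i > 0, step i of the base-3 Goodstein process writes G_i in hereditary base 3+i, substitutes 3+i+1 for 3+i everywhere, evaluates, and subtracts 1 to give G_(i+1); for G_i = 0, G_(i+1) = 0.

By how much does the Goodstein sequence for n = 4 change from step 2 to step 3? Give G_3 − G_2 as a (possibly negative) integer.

-1

G_0=4  [base 3] 3 + 1  →[3↦4]→  4 + 1 = 5  −1 ⇒ G_1=4
G_1=4  [base 4] 4  →[4↦5]→  5 = 5  −1 ⇒ G_2=4
G_2=4  [base 5] 4  →[5↦6]→  4 = 4  −1 ⇒ G_3=3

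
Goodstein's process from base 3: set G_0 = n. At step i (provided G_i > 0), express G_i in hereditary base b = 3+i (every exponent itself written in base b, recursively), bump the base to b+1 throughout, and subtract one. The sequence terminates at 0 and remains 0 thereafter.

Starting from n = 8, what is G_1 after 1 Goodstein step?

9

G_0=8  [base 3] 2·3 + 2  →[3↦4]→  2·4 + 2 = 10  −1 ⇒ G_1=9
G_1=9  [base 4] 2·4 + 1  →[4↦5]→  2·5 + 1 = 11  −1 ⇒ G_2=10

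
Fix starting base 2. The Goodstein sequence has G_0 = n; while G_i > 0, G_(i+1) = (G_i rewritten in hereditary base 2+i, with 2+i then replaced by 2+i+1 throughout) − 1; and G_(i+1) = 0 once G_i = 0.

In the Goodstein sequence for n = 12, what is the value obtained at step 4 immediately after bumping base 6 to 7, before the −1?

i=0: 12 = 2^(2 + 1) + 2^2 (b=2); 2→3: 3^(3 + 1) + 3^3 = 108; 108−1 = 107
i=1: 107 = 3^(3 + 1) + 2·3^2 + 2·3 + 2 (b=3); 3→4: 4^(4 + 1) + 2·4^2 + 2·4 + 2 = 1066; 1066−1 = 1065
i=2: 1065 = 4^(4 + 1) + 2·4^2 + 2·4 + 1 (b=4); 4→5: 5^(5 + 1) + 2·5^2 + 2·5 + 1 = 15686; 15686−1 = 15685
i=3: 15685 = 5^(5 + 1) + 2·5^2 + 2·5 (b=5); 5→6: 6^(6 + 1) + 2·6^2 + 2·6 = 280020; 280020−1 = 280019
i=4: 280019 = 6^(6 + 1) + 2·6^2 + 6 + 5 (b=6); 6→7: 7^(7 + 1) + 2·7^2 + 7 + 5 = 5764911; 5764911−1 = 5764910

5764911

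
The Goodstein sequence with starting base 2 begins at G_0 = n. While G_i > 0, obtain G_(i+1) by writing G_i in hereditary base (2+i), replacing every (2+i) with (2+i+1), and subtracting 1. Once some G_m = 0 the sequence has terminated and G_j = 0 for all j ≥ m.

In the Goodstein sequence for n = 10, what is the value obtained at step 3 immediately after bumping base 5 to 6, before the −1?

279936

G_0 = 10. HB_2(10) = 2^(2 + 1) + 2. Bump = 84. G_1 = 83.
G_1 = 83. HB_3(83) = 3^(3 + 1) + 2. Bump = 1026. G_2 = 1025.
G_2 = 1025. HB_4(1025) = 4^(4 + 1) + 1. Bump = 15626. G_3 = 15625.
G_3 = 15625. HB_5(15625) = 5^(5 + 1). Bump = 279936. G_4 = 279935.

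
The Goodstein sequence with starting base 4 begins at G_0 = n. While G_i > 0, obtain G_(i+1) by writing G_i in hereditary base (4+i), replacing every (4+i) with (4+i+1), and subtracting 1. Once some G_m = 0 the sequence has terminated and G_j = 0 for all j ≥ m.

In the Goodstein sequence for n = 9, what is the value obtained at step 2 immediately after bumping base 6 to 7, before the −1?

12

(0) 9|_4 = 2·4 + 1 ↦ 2·5 + 1|_5 = 11 ⇒ 10
(1) 10|_5 = 2·5 ↦ 2·6|_6 = 12 ⇒ 11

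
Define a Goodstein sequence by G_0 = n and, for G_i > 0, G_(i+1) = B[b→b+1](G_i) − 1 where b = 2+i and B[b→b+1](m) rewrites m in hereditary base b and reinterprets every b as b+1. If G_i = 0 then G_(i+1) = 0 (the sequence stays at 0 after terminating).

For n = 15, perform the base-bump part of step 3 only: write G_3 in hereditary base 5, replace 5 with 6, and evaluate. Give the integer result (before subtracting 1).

326594

step 0: 15 = 2^(2 + 1) + 2^2 + 2 + 1; sub 3 for 2: 3^(3 + 1) + 3^3 + 3 + 1; = 112; G_1 = 112−1 = 111
step 1: 111 = 3^(3 + 1) + 3^3 + 3; sub 4 for 3: 4^(4 + 1) + 4^4 + 4; = 1284; G_2 = 1284−1 = 1283
step 2: 1283 = 4^(4 + 1) + 4^4 + 3; sub 5 for 4: 5^(5 + 1) + 5^5 + 3; = 18753; G_3 = 18753−1 = 18752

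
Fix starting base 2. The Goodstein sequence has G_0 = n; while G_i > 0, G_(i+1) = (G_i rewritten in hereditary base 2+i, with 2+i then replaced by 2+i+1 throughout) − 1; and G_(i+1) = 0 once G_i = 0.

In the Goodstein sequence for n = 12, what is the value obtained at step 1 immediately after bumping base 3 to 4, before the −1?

(0) 12|_2 = 2^(2 + 1) + 2^2 ↦ 3^(3 + 1) + 3^3|_3 = 108 ⇒ 107
(1) 107|_3 = 3^(3 + 1) + 2·3^2 + 2·3 + 2 ↦ 4^(4 + 1) + 2·4^2 + 2·4 + 2|_4 = 1066 ⇒ 1065

1066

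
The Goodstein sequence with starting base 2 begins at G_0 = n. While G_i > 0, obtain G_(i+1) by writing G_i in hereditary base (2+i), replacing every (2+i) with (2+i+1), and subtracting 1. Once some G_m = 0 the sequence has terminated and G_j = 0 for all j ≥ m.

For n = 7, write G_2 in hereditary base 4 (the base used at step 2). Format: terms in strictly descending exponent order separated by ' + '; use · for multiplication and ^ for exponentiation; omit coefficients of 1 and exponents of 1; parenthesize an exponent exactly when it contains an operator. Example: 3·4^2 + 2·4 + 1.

7 —HB2→ 2^2 + 2 + 1 —bump→ 3^3 + 3 + 1 = 31 —(−1)→ 30
30 —HB3→ 3^3 + 3 —bump→ 4^4 + 4 = 260 —(−1)→ 259

4^4 + 3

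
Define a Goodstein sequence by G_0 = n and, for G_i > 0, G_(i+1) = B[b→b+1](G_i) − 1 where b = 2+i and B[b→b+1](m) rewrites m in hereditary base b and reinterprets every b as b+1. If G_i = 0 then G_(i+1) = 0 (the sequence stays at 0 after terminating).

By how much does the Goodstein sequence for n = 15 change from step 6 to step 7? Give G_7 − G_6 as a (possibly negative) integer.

base 2: 15 = 2^(2 + 1) + 2^2 + 2 + 1; at 3: 3^(3 + 1) + 3^3 + 3 + 1 = 112; next = 111
base 3: 111 = 3^(3 + 1) + 3^3 + 3; at 4: 4^(4 + 1) + 4^4 + 4 = 1284; next = 1283
base 4: 1283 = 4^(4 + 1) + 4^4 + 3; at 5: 5^(5 + 1) + 5^5 + 3 = 18753; next = 18752
base 5: 18752 = 5^(5 + 1) + 5^5 + 2; at 6: 6^(6 + 1) + 6^6 + 2 = 326594; next = 326593
base 6: 326593 = 6^(6 + 1) + 6^6 + 1; at 7: 7^(7 + 1) + 7^7 + 1 = 6588345; next = 6588344
base 7: 6588344 = 7^(7 + 1) + 7^7; at 8: 8^(8 + 1) + 8^8 = 150994944; next = 150994943
base 8: 150994943 = 8^(8 + 1) + 7·8^7 + 7·8^6 + 7·8^5 + 7·8^4 + 7·8^3 + 7·8^2 + 7·8 + 7; at 9: 9^(9 + 1) + 7·9^7 + 7·9^6 + 7·9^5 + 7·9^4 + 7·9^3 + 7·9^2 + 7·9 + 7 = 3524450281; next = 3524450280

3373455337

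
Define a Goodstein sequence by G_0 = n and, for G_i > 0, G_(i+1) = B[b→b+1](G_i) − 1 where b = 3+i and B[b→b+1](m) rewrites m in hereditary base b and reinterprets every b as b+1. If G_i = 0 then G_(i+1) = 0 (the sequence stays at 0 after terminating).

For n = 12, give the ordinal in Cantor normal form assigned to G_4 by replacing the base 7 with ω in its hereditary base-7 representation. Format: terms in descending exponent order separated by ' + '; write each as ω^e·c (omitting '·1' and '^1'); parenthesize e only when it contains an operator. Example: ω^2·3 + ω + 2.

[0] 12 ≡ 3^2 + 3 (base 3). Lift 4: 20. −1: 19.
[1] 19 ≡ 4^2 + 3 (base 4). Lift 5: 28. −1: 27.
[2] 27 ≡ 5^2 + 2 (base 5). Lift 6: 38. −1: 37.
[3] 37 ≡ 6^2 + 1 (base 6). Lift 7: 50. −1: 49.
[4] 49 ≡ 7^2 (base 7). Lift 8: 64. −1: 63.

ω^2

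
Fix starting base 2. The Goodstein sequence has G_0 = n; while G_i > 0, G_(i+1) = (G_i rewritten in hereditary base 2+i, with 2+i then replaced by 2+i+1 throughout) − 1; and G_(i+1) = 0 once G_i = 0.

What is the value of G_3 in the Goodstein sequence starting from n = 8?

6310

base 2: 8 = 2^(2 + 1); at 3: 3^(3 + 1) = 81; next = 80
base 3: 80 = 2·3^3 + 2·3^2 + 2·3 + 2; at 4: 2·4^4 + 2·4^2 + 2·4 + 2 = 554; next = 553
base 4: 553 = 2·4^4 + 2·4^2 + 2·4 + 1; at 5: 2·5^5 + 2·5^2 + 2·5 + 1 = 6311; next = 6310
base 5: 6310 = 2·5^5 + 2·5^2 + 2·5; at 6: 2·6^6 + 2·6^2 + 2·6 = 93396; next = 93395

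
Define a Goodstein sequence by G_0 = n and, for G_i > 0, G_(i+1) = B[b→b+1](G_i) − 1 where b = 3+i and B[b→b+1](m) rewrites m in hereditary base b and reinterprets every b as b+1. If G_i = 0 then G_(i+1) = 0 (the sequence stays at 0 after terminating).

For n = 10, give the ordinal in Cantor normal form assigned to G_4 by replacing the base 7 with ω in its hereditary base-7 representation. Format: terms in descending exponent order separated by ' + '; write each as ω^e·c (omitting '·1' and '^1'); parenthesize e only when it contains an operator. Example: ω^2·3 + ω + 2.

[0] 10 ≡ 3^2 + 1 (base 3). Lift 4: 17. −1: 16.
[1] 16 ≡ 4^2 (base 4). Lift 5: 25. −1: 24.
[2] 24 ≡ 4·5 + 4 (base 5). Lift 6: 28. −1: 27.
[3] 27 ≡ 4·6 + 3 (base 6). Lift 7: 31. −1: 30.
[4] 30 ≡ 4·7 + 2 (base 7). Lift 8: 34. −1: 33.

ω·4 + 2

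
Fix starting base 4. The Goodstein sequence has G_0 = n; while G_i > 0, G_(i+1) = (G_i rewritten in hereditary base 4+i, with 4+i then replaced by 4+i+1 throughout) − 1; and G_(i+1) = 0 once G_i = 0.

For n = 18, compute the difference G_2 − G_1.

18 —HB4→ 4^2 + 2 —bump→ 5^2 + 2 = 27 —(−1)→ 26
26 —HB5→ 5^2 + 1 —bump→ 6^2 + 1 = 37 —(−1)→ 36

10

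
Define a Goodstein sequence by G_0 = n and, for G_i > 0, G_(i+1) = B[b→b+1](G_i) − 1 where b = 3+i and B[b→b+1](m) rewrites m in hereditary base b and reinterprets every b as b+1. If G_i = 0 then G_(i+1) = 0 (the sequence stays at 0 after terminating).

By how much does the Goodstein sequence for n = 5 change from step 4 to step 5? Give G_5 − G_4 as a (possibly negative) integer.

step 0: 5 = 3 + 2; sub 4 for 3: 4 + 2; = 6; G_1 = 6−1 = 5
step 1: 5 = 4 + 1; sub 5 for 4: 5 + 1; = 6; G_2 = 6−1 = 5
step 2: 5 = 5; sub 6 for 5: 6; = 6; G_3 = 6−1 = 5
step 3: 5 = 5; sub 7 for 6: 5; = 5; G_4 = 5−1 = 4
step 4: 4 = 4; sub 8 for 7: 4; = 4; G_5 = 4−1 = 3

-1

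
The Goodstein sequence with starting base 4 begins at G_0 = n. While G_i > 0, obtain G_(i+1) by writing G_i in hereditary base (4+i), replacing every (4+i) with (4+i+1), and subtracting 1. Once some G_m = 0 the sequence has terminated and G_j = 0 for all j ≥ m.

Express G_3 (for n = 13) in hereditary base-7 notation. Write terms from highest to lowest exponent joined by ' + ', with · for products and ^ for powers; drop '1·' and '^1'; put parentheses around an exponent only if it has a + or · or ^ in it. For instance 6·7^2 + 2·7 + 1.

2·7 + 4

i=0: 13 = 3·4 + 1 (b=4); 4→5: 3·5 + 1 = 16; 16−1 = 15
i=1: 15 = 3·5 (b=5); 5→6: 3·6 = 18; 18−1 = 17
i=2: 17 = 2·6 + 5 (b=6); 6→7: 2·7 + 5 = 19; 19−1 = 18
i=3: 18 = 2·7 + 4 (b=7); 7→8: 2·8 + 4 = 20; 20−1 = 19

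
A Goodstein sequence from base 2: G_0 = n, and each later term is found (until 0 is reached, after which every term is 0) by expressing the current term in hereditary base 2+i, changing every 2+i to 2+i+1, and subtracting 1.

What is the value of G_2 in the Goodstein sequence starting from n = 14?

G_0 = 14. HB_2(14) = 2^(2 + 1) + 2^2 + 2. Bump = 111. G_1 = 110.
G_1 = 110. HB_3(110) = 3^(3 + 1) + 3^3 + 2. Bump = 1282. G_2 = 1281.

1281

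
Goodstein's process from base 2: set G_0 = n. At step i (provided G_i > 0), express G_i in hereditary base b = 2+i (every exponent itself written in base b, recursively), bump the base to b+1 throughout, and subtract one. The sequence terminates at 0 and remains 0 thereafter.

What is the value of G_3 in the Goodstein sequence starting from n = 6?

step 0: 6 = 2^2 + 2; sub 3 for 2: 3^3 + 3; = 30; G_1 = 30−1 = 29
step 1: 29 = 3^3 + 2; sub 4 for 3: 4^4 + 2; = 258; G_2 = 258−1 = 257
step 2: 257 = 4^4 + 1; sub 5 for 4: 5^5 + 1; = 3126; G_3 = 3126−1 = 3125
step 3: 3125 = 5^5; sub 6 for 5: 6^6; = 46656; G_4 = 46656−1 = 46655

3125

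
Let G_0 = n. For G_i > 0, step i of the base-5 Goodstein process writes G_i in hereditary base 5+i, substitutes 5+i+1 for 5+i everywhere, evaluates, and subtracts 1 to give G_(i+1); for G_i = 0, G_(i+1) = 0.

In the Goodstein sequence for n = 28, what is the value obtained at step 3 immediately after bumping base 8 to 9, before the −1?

i=0: 28 = 5^2 + 3 (b=5); 5→6: 6^2 + 3 = 39; 39−1 = 38
i=1: 38 = 6^2 + 2 (b=6); 6→7: 7^2 + 2 = 51; 51−1 = 50
i=2: 50 = 7^2 + 1 (b=7); 7→8: 8^2 + 1 = 65; 65−1 = 64

81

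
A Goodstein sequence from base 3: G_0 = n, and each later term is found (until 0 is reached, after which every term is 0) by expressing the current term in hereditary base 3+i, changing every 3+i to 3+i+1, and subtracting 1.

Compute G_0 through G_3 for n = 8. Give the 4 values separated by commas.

8, 9, 10, 11

G_0 = 8. HB_3(8) = 2·3 + 2. Bump = 10. G_1 = 9.
G_1 = 9. HB_4(9) = 2·4 + 1. Bump = 11. G_2 = 10.
G_2 = 10. HB_5(10) = 2·5. Bump = 12. G_3 = 11.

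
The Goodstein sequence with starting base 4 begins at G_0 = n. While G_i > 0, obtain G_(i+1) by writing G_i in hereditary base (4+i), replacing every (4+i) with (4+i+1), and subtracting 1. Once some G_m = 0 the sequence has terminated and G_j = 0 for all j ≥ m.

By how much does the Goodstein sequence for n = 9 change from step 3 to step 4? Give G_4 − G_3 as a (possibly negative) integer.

G_0=9  [base 4] 2·4 + 1  →[4↦5]→  2·5 + 1 = 11  −1 ⇒ G_1=10
G_1=10  [base 5] 2·5  →[5↦6]→  2·6 = 12  −1 ⇒ G_2=11
G_2=11  [base 6] 6 + 5  →[6↦7]→  7 + 5 = 12  −1 ⇒ G_3=11
G_3=11  [base 7] 7 + 4  →[7↦8]→  8 + 4 = 12  −1 ⇒ G_4=11

0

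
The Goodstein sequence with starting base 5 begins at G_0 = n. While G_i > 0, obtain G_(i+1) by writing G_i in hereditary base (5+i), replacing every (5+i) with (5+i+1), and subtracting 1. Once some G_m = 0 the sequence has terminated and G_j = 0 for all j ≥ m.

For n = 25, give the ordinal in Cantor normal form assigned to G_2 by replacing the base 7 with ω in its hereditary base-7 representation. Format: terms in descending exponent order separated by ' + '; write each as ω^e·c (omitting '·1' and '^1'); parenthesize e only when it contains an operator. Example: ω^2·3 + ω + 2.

25 —HB5→ 5^2 —bump→ 6^2 = 36 —(−1)→ 35
35 —HB6→ 5·6 + 5 —bump→ 5·7 + 5 = 40 —(−1)→ 39
39 —HB7→ 5·7 + 4 —bump→ 5·8 + 4 = 44 —(−1)→ 43

ω·5 + 4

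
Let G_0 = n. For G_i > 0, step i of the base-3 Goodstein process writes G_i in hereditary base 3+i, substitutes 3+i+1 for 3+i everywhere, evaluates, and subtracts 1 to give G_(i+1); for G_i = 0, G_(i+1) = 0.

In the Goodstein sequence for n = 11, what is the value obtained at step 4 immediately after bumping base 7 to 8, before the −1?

base 3: 11 = 3^2 + 2; at 4: 4^2 + 2 = 18; next = 17
base 4: 17 = 4^2 + 1; at 5: 5^2 + 1 = 26; next = 25
base 5: 25 = 5^2; at 6: 6^2 = 36; next = 35
base 6: 35 = 5·6 + 5; at 7: 5·7 + 5 = 40; next = 39

44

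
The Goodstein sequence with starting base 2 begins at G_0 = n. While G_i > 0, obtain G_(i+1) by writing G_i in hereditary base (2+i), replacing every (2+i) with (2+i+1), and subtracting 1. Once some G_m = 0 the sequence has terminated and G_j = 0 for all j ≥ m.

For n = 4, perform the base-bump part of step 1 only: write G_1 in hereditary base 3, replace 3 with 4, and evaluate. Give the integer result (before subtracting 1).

42

(0) 4|_2 = 2^2 ↦ 3^3|_3 = 27 ⇒ 26
(1) 26|_3 = 2·3^2 + 2·3 + 2 ↦ 2·4^2 + 2·4 + 2|_4 = 42 ⇒ 41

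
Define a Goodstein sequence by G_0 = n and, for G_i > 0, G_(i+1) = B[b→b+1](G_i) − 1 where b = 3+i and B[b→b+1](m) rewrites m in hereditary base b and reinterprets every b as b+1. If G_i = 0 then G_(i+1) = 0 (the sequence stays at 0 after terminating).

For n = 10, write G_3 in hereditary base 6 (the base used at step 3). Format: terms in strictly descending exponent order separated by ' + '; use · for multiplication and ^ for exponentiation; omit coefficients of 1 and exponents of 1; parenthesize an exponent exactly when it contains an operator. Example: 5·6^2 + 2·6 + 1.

4·6 + 3

G_0 = 10. HB_3(10) = 3^2 + 1. Bump = 17. G_1 = 16.
G_1 = 16. HB_4(16) = 4^2. Bump = 25. G_2 = 24.
G_2 = 24. HB_5(24) = 4·5 + 4. Bump = 28. G_3 = 27.
G_3 = 27. HB_6(27) = 4·6 + 3. Bump = 31. G_4 = 30.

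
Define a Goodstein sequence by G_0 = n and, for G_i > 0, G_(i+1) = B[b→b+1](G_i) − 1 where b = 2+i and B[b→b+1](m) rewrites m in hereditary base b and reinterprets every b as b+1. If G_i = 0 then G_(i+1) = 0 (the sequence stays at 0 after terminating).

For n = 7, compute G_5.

823543

G_0=7  [base 2] 2^2 + 2 + 1  →[2↦3]→  3^3 + 3 + 1 = 31  −1 ⇒ G_1=30
G_1=30  [base 3] 3^3 + 3  →[3↦4]→  4^4 + 4 = 260  −1 ⇒ G_2=259
G_2=259  [base 4] 4^4 + 3  →[4↦5]→  5^5 + 3 = 3128  −1 ⇒ G_3=3127
G_3=3127  [base 5] 5^5 + 2  →[5↦6]→  6^6 + 2 = 46658  −1 ⇒ G_4=46657
G_4=46657  [base 6] 6^6 + 1  →[6↦7]→  7^7 + 1 = 823544  −1 ⇒ G_5=823543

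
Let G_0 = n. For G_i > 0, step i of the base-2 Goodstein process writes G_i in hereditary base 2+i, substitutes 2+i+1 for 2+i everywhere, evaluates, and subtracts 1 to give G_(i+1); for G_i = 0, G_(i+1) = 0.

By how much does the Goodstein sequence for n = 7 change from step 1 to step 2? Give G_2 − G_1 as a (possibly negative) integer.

base 2: 7 = 2^2 + 2 + 1; at 3: 3^3 + 3 + 1 = 31; next = 30
base 3: 30 = 3^3 + 3; at 4: 4^4 + 4 = 260; next = 259

229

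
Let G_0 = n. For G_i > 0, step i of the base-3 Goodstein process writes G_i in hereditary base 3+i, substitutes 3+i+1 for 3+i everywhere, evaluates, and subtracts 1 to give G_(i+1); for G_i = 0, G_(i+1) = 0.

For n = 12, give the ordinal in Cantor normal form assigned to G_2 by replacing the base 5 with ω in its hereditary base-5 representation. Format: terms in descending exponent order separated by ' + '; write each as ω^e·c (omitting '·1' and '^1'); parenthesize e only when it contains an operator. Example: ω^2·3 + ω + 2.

ω^2 + 2

[0] 12 ≡ 3^2 + 3 (base 3). Lift 4: 20. −1: 19.
[1] 19 ≡ 4^2 + 3 (base 4). Lift 5: 28. −1: 27.
[2] 27 ≡ 5^2 + 2 (base 5). Lift 6: 38. −1: 37.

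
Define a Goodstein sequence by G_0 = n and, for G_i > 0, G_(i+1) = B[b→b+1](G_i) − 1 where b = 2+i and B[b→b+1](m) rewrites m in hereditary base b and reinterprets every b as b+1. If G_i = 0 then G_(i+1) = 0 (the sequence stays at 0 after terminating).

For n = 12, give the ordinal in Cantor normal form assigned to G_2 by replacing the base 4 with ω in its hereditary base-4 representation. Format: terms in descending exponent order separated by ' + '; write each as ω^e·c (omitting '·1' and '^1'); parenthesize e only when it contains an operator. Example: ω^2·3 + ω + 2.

ω^(ω + 1) + ω^2·2 + ω·2 + 1

G_0=12  [base 2] 2^(2 + 1) + 2^2  →[2↦3]→  3^(3 + 1) + 3^3 = 108  −1 ⇒ G_1=107
G_1=107  [base 3] 3^(3 + 1) + 2·3^2 + 2·3 + 2  →[3↦4]→  4^(4 + 1) + 2·4^2 + 2·4 + 2 = 1066  −1 ⇒ G_2=1065
G_2=1065  [base 4] 4^(4 + 1) + 2·4^2 + 2·4 + 1  →[4↦5]→  5^(5 + 1) + 2·5^2 + 2·5 + 1 = 15686  −1 ⇒ G_3=15685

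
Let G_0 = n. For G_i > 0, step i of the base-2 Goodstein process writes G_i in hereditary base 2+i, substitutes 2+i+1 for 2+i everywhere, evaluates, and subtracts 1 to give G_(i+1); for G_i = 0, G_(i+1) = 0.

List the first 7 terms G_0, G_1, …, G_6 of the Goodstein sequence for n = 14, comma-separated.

14, 110, 1281, 18750, 326591, 5862840, 134404971

step 0: 14 = 2^(2 + 1) + 2^2 + 2; sub 3 for 2: 3^(3 + 1) + 3^3 + 3; = 111; G_1 = 111−1 = 110
step 1: 110 = 3^(3 + 1) + 3^3 + 2; sub 4 for 3: 4^(4 + 1) + 4^4 + 2; = 1282; G_2 = 1282−1 = 1281
step 2: 1281 = 4^(4 + 1) + 4^4 + 1; sub 5 for 4: 5^(5 + 1) + 5^5 + 1; = 18751; G_3 = 18751−1 = 18750
step 3: 18750 = 5^(5 + 1) + 5^5; sub 6 for 5: 6^(6 + 1) + 6^6; = 326592; G_4 = 326592−1 = 326591
step 4: 326591 = 6^(6 + 1) + 5·6^5 + 5·6^4 + 5·6^3 + 5·6^2 + 5·6 + 5; sub 7 for 6: 7^(7 + 1) + 5·7^5 + 5·7^4 + 5·7^3 + 5·7^2 + 5·7 + 5; = 5862841; G_5 = 5862841−1 = 5862840
step 5: 5862840 = 7^(7 + 1) + 5·7^5 + 5·7^4 + 5·7^3 + 5·7^2 + 5·7 + 4; sub 8 for 7: 8^(8 + 1) + 5·8^5 + 5·8^4 + 5·8^3 + 5·8^2 + 5·8 + 4; = 134404972; G_6 = 134404972−1 = 134404971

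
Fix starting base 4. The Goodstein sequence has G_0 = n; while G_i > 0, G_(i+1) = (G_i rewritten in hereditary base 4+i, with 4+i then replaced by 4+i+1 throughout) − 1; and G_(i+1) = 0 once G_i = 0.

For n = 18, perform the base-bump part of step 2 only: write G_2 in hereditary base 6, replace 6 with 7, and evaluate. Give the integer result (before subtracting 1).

base 4: 18 = 4^2 + 2; at 5: 5^2 + 2 = 27; next = 26
base 5: 26 = 5^2 + 1; at 6: 6^2 + 1 = 37; next = 36
base 6: 36 = 6^2; at 7: 7^2 = 49; next = 48

49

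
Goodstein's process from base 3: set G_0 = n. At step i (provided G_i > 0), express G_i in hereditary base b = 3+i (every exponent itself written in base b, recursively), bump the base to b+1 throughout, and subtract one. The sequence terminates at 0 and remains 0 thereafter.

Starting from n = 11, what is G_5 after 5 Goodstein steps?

(0) 11|_3 = 3^2 + 2 ↦ 4^2 + 2|_4 = 18 ⇒ 17
(1) 17|_4 = 4^2 + 1 ↦ 5^2 + 1|_5 = 26 ⇒ 25
(2) 25|_5 = 5^2 ↦ 6^2|_6 = 36 ⇒ 35
(3) 35|_6 = 5·6 + 5 ↦ 5·7 + 5|_7 = 40 ⇒ 39
(4) 39|_7 = 5·7 + 4 ↦ 5·8 + 4|_8 = 44 ⇒ 43

43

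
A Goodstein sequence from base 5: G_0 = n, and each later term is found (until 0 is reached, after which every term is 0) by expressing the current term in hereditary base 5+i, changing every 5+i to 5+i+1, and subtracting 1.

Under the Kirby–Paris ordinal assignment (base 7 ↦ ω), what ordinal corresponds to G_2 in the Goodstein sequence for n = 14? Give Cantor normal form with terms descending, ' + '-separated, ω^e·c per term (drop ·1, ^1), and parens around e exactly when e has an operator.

ω·2 + 2

(0) 14|_5 = 2·5 + 4 ↦ 2·6 + 4|_6 = 16 ⇒ 15
(1) 15|_6 = 2·6 + 3 ↦ 2·7 + 3|_7 = 17 ⇒ 16
(2) 16|_7 = 2·7 + 2 ↦ 2·8 + 2|_8 = 18 ⇒ 17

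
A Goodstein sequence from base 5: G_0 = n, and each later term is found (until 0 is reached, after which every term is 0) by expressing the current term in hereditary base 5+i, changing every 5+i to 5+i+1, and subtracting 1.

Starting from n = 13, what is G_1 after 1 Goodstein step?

14

(0) 13|_5 = 2·5 + 3 ↦ 2·6 + 3|_6 = 15 ⇒ 14
(1) 14|_6 = 2·6 + 2 ↦ 2·7 + 2|_7 = 16 ⇒ 15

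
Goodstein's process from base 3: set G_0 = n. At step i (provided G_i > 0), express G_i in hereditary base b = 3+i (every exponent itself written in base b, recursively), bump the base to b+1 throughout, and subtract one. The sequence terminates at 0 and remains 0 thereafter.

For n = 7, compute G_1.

8

step 0: 7 = 2·3 + 1; sub 4 for 3: 2·4 + 1; = 9; G_1 = 9−1 = 8
step 1: 8 = 2·4; sub 5 for 4: 2·5; = 10; G_2 = 10−1 = 9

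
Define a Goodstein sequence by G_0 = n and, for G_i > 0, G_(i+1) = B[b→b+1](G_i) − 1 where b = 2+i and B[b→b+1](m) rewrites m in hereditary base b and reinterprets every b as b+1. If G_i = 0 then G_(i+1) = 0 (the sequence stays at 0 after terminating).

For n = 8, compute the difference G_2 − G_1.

[0] 8 ≡ 2^(2 + 1) (base 2). Lift 3: 81. −1: 80.
[1] 80 ≡ 2·3^3 + 2·3^2 + 2·3 + 2 (base 3). Lift 4: 554. −1: 553.

473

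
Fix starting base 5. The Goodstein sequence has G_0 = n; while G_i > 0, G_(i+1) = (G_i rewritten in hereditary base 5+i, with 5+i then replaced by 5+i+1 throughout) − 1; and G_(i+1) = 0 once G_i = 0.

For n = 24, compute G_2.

step 0: 24 = 4·5 + 4; sub 6 for 5: 4·6 + 4; = 28; G_1 = 28−1 = 27
step 1: 27 = 4·6 + 3; sub 7 for 6: 4·7 + 3; = 31; G_2 = 31−1 = 30

30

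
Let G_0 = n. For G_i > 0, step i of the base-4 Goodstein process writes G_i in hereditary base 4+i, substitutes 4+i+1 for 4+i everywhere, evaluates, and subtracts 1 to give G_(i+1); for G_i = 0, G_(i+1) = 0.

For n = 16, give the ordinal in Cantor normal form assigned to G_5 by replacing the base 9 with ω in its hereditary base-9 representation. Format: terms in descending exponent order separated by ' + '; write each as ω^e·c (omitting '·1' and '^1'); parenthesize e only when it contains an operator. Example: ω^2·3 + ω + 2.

base 4: 16 = 4^2; at 5: 5^2 = 25; next = 24
base 5: 24 = 4·5 + 4; at 6: 4·6 + 4 = 28; next = 27
base 6: 27 = 4·6 + 3; at 7: 4·7 + 3 = 31; next = 30
base 7: 30 = 4·7 + 2; at 8: 4·8 + 2 = 34; next = 33
base 8: 33 = 4·8 + 1; at 9: 4·9 + 1 = 37; next = 36
base 9: 36 = 4·9; at 10: 4·10 = 40; next = 39

ω·4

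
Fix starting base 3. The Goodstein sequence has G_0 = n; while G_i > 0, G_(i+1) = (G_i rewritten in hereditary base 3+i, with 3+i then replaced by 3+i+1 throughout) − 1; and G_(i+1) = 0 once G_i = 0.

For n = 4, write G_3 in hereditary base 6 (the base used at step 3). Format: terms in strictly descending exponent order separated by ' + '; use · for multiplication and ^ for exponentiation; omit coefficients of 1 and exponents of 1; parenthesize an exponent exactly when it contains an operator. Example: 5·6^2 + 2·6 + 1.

3

G_0 = 4. HB_3(4) = 3 + 1. Bump = 5. G_1 = 4.
G_1 = 4. HB_4(4) = 4. Bump = 5. G_2 = 4.
G_2 = 4. HB_5(4) = 4. Bump = 4. G_3 = 3.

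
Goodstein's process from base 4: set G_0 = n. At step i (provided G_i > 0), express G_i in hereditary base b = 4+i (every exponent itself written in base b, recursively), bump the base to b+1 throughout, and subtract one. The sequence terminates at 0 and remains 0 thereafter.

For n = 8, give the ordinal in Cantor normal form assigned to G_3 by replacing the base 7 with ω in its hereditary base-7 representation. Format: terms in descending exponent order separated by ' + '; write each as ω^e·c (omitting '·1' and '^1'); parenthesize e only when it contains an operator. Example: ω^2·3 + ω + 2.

ω + 2

G_0 = 8. HB_4(8) = 2·4. Bump = 10. G_1 = 9.
G_1 = 9. HB_5(9) = 5 + 4. Bump = 10. G_2 = 9.
G_2 = 9. HB_6(9) = 6 + 3. Bump = 10. G_3 = 9.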